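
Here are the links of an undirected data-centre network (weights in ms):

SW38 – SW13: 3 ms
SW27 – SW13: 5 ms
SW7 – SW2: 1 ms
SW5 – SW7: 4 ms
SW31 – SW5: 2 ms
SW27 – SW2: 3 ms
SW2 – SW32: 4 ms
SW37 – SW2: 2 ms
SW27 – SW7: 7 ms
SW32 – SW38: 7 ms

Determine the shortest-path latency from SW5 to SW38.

16 ms

Candidate routes:
SW5–SW7–SW2–SW32–SW38: 4+1+4+7 = 16
SW5–SW7–SW27–SW13–SW38: 4+7+5+3 = 19
The minimum is 16 ms via SW5–SW7–SW2–SW32–SW38.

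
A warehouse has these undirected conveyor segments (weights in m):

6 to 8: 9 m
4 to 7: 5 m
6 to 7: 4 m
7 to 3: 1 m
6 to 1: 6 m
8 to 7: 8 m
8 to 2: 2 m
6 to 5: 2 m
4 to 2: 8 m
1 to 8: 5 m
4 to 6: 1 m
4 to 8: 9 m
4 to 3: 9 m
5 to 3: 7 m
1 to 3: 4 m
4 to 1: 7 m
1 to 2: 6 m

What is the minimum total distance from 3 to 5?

Shortest distances from 3:
3: 0
7: 1  (via 3)
1: 4  (via 3)
6: 5  (via 7)
4: 6  (via 7)
5: 7  (via 3)
Shortest route: 3–5 = 7 m.

7 m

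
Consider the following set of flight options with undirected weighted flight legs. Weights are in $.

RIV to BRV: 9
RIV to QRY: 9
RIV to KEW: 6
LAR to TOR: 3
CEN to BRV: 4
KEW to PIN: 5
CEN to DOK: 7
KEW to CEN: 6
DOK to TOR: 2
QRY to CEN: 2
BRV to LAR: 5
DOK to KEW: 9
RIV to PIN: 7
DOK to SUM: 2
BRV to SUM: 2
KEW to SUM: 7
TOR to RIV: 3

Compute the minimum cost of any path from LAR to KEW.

$12

Running Dijkstra from LAR:
LAR: 0
TOR: 3  (via LAR)
DOK: 5  (via TOR)
BRV: 5  (via LAR)
RIV: 6  (via TOR)
SUM: 7  (via DOK)
CEN: 9  (via BRV)
QRY: 11  (via CEN)
KEW: 12  (via RIV)
Shortest route: LAR–TOR–RIV–KEW = $12.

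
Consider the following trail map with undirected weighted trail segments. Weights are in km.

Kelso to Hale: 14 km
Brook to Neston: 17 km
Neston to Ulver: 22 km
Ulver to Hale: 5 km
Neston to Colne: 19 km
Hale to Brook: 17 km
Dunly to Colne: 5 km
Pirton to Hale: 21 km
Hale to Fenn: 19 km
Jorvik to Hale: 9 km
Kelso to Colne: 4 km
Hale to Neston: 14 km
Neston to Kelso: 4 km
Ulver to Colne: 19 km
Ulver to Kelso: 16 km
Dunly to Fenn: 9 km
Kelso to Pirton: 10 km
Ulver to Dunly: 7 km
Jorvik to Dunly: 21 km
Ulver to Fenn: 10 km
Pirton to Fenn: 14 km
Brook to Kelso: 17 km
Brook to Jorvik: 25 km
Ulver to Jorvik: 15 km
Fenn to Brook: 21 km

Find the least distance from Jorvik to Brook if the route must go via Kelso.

Best Jorvik to Kelso: Jorvik–Hale–Kelso costing 23
Shortest Kelso→Brook: Kelso–Brook = 17
Total via Kelso: 23 + 17 = 40 km.

40 km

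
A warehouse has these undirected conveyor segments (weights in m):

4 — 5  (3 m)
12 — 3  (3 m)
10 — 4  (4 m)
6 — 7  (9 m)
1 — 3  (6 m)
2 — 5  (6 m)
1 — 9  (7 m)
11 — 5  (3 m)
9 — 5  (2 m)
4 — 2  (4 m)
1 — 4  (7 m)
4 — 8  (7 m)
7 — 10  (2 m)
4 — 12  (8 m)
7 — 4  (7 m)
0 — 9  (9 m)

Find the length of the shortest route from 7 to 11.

Enumerating some paths:
7 - 4 - 5 - 11: 7+3+3 = 13
7 - 10 - 4 - 2 - 5 - 11: 2+4+4+6+3 = 19
7 - 10 - 4 - 5 - 11: 2+4+3+3 = 12
The minimum is 12 m via 7 - 10 - 4 - 5 - 11.

12 m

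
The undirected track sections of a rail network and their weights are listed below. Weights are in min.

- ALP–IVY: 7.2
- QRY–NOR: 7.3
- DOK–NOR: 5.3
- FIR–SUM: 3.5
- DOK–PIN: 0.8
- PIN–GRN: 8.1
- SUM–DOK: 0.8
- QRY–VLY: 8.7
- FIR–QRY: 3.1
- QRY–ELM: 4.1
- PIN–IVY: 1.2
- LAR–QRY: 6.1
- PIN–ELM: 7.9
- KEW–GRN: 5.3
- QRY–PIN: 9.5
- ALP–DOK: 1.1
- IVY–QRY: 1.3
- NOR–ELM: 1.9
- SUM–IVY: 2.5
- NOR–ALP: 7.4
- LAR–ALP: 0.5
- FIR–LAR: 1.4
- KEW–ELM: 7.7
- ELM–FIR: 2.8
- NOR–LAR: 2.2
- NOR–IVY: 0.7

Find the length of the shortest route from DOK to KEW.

Candidate routes:
DOK–ALP–LAR–FIR–ELM–KEW: 1.1+0.5+1.4+2.8+7.7 = 13.5
DOK–PIN–IVY–NOR–ELM–KEW: 0.8+1.2+0.7+1.9+7.7 = 12.3
DOK–ALP–LAR–NOR–ELM–KEW: 1.1+0.5+2.2+1.9+7.7 = 13.4
Cheapest is DOK–PIN–IVY–NOR–ELM–KEW at 12.3 min.

12.3 min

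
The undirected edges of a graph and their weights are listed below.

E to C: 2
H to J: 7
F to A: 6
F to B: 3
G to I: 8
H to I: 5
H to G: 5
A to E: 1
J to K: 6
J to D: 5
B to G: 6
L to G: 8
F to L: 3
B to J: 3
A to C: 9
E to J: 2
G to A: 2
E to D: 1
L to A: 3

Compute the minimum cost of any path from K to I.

18

Compare a few routes:
K–J–H–I: 6+7+5 = 18
K–J–E–A–G–I: 6+2+1+2+8 = 19
Cheapest is K–J–H–I at 18.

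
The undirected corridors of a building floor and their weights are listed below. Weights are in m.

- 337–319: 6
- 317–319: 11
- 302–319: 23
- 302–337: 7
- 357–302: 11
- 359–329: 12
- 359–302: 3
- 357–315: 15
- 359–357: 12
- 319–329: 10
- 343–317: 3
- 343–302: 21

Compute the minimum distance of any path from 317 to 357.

35 m

Enumerating some paths:
317 → 343 → 302 → 357: 3+21+11 = 35
317 → 319 → 337 → 302 → 359 → 357: 11+6+7+3+12 = 39
The minimum is 35 m via 317 → 343 → 302 → 357.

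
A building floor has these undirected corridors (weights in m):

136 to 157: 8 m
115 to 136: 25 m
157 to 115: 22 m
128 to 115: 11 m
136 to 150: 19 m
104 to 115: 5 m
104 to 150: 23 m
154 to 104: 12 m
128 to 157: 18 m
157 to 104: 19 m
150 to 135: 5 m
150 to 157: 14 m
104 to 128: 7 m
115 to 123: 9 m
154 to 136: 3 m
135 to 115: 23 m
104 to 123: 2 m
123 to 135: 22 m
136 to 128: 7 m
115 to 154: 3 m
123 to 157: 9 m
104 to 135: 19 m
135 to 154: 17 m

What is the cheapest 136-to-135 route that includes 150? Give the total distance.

24 m

Best 136 to 150: 136–150 costing 19
Best 150 to 135: 150–135 costing 5
Total via 150: 19 + 5 = 24 m.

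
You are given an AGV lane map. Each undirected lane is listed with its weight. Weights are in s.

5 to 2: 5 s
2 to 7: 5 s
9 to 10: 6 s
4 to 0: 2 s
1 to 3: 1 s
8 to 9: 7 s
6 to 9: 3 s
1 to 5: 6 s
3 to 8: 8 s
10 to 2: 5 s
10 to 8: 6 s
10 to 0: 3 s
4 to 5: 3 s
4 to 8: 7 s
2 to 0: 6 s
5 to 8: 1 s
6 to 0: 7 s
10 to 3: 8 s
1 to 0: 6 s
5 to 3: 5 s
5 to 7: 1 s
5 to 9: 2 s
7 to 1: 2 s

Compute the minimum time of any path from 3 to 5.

4 s

Candidate routes:
3–5: 5 = 5
3–1–5: 1+6 = 7
3–1–7–5: 1+2+1 = 4
Cheapest is 3–1–7–5 at 4 s.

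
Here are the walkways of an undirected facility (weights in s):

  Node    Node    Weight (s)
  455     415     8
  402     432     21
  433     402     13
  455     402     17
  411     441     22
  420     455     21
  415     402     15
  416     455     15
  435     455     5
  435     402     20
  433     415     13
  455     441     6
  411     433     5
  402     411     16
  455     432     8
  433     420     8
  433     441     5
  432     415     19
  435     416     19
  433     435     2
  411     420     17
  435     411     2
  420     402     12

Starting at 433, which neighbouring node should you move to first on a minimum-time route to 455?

Compare a few routes:
433 → 435 → 455: 2+5 = 7
433 → 441 → 455: 5+6 = 11
The minimum is 7 s via 433 → 435 → 455.
So from 433 the first move is to 435.

435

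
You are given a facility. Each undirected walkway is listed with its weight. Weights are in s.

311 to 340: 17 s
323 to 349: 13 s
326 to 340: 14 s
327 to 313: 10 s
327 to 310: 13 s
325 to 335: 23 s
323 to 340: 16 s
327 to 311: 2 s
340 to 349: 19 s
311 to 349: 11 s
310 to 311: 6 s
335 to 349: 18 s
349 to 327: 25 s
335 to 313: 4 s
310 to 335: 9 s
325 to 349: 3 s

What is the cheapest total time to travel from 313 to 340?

29 s

Settle nodes by increasing distance from 313:
313: 0
335: 4  (via 313)
327: 10  (via 313)
311: 12  (via 327)
310: 13  (via 335)
349: 22  (via 335)
325: 25  (via 349)
340: 29  (via 311)
Shortest route: 313 → 327 → 311 → 340 = 29 s.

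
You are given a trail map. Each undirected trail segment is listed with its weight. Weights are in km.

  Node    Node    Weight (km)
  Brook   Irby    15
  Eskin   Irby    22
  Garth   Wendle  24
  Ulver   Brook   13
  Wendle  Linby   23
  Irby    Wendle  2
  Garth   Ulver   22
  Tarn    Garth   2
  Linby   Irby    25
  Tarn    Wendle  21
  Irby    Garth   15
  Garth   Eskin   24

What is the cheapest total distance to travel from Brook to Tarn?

Candidate routes:
Brook - Ulver - Garth - Tarn: 13+22+2 = 37
Brook - Irby - Wendle - Garth - Tarn: 15+2+24+2 = 43
Brook - Irby - Garth - Tarn: 15+15+2 = 32
Brook - Irby - Wendle - Tarn: 15+2+21 = 38
The minimum is 32 km via Brook - Irby - Garth - Tarn.

32 km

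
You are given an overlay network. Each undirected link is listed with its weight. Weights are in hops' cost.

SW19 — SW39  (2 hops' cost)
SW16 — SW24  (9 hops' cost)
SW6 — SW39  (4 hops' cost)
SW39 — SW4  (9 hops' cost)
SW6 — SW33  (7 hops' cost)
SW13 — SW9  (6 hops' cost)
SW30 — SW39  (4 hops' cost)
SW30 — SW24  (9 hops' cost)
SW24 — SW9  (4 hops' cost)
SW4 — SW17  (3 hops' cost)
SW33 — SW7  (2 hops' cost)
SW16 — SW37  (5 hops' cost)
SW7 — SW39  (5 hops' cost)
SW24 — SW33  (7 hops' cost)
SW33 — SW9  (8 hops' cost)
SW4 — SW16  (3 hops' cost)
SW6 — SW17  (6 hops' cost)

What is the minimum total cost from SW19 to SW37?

19 hops' cost

Settle nodes by increasing distance from SW19:
SW19: 0
SW39: 2  (via SW19)
SW6: 6  (via SW39)
SW30: 6  (via SW39)
SW7: 7  (via SW39)
SW33: 9  (via SW7)
SW4: 11  (via SW39)
SW17: 12  (via SW6)
SW16: 14  (via SW4)
SW24: 15  (via SW30)
SW9: 17  (via SW33)
SW37: 19  (via SW16)
Shortest route: SW19 → SW39 → SW4 → SW16 → SW37 = 19 hops' cost.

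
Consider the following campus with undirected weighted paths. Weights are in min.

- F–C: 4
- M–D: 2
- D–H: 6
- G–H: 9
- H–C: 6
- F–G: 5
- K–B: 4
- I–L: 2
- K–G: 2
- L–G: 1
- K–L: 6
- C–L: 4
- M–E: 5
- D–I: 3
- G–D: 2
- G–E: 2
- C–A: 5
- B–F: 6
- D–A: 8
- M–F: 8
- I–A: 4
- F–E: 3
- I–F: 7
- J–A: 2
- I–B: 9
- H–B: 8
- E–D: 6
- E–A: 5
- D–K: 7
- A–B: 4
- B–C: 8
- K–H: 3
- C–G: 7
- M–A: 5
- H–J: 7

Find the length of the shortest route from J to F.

10 min

Shortest distances from J:
J: 0
A: 2  (via J)
B: 6  (via A)
I: 6  (via A)
C: 7  (via A)
E: 7  (via A)
H: 7  (via J)
M: 7  (via A)
L: 8  (via I)
D: 9  (via I)
G: 9  (via E)
F: 10  (via E)
Shortest route: J → A → E → F = 10 min.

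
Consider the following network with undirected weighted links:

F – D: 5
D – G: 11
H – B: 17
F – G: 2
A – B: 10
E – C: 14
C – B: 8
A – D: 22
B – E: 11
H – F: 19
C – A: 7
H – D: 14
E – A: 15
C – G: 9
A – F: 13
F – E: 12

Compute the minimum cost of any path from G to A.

Shortest distances from G:
G: 0
F: 2  (via G)
D: 7  (via F)
C: 9  (via G)
E: 14  (via F)
A: 15  (via F)
Shortest route: G–F–A = 15.

15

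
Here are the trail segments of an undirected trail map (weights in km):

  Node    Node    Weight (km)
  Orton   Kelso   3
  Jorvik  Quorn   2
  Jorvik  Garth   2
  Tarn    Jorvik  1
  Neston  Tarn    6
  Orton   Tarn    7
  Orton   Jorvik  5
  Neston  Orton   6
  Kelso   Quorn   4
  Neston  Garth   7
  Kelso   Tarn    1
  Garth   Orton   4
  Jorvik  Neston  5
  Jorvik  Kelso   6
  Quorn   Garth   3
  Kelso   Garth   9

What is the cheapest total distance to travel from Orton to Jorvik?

Running Dijkstra from Orton:
Orton: 0
Kelso: 3  (via Orton)
Garth: 4  (via Orton)
Tarn: 4  (via Kelso)
Jorvik: 5  (via Orton)
Shortest route: Orton–Jorvik = 5 km.

5 km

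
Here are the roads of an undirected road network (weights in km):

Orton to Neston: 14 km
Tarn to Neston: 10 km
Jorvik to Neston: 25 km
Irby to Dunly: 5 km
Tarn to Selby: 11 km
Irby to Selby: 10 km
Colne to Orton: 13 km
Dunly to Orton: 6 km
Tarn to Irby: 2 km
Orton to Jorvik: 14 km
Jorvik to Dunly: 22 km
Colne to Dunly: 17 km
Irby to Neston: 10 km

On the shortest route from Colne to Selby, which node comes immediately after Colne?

Compare a few routes:
Colne - Orton - Dunly - Irby - Selby: 13+6+5+10 = 34
Colne - Dunly - Irby - Selby: 17+5+10 = 32
Colne - Dunly - Irby - Tarn - Selby: 17+5+2+11 = 35
Cheapest is Colne - Dunly - Irby - Selby at 32 km.
So from Colne the first move is to Dunly.

Dunly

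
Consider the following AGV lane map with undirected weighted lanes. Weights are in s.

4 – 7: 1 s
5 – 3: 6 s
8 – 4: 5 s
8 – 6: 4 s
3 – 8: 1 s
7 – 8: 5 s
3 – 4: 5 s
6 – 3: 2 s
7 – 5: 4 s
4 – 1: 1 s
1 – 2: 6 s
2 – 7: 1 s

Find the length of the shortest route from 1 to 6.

8 s

Settle nodes by increasing distance from 1:
1: 0
4: 1  (via 1)
7: 2  (via 4)
2: 3  (via 7)
3: 6  (via 4)
5: 6  (via 7)
8: 6  (via 4)
6: 8  (via 3)
Shortest route: 1 → 4 → 3 → 6 = 8 s.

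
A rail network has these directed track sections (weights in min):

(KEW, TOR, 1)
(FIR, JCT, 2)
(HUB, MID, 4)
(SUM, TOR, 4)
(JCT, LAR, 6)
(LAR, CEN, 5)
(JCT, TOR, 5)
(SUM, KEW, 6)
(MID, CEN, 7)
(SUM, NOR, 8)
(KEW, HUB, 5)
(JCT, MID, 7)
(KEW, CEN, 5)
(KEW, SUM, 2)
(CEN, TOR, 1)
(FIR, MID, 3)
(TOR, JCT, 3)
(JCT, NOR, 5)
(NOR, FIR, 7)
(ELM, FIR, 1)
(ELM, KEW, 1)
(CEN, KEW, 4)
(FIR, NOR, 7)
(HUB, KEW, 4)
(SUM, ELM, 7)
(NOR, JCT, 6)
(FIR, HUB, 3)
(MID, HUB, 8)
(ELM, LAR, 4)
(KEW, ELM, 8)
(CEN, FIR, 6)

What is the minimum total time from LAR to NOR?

Shortest distances from LAR:
LAR: 0
CEN: 5  (via LAR)
TOR: 6  (via CEN)
KEW: 9  (via CEN)
JCT: 9  (via TOR)
SUM: 11  (via KEW)
FIR: 11  (via CEN)
HUB: 14  (via KEW)
MID: 14  (via FIR)
NOR: 14  (via JCT)
Shortest route: LAR–CEN–TOR–JCT–NOR = 14 min.

14 min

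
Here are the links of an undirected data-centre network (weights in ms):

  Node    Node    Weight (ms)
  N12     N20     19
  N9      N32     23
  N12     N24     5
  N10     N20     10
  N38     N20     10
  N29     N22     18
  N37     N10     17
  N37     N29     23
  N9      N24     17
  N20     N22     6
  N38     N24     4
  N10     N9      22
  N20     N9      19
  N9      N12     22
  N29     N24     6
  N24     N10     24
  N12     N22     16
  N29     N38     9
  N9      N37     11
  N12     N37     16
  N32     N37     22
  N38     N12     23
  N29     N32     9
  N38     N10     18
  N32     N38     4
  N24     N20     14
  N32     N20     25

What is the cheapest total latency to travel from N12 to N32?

13 ms

Candidate routes:
N12–N24–N29–N32: 5+6+9 = 20
N12–N24–N38–N32: 5+4+4 = 13
N12–N24–N29–N38–N32: 5+6+9+4 = 24
Cheapest is N12–N24–N38–N32 at 13 ms.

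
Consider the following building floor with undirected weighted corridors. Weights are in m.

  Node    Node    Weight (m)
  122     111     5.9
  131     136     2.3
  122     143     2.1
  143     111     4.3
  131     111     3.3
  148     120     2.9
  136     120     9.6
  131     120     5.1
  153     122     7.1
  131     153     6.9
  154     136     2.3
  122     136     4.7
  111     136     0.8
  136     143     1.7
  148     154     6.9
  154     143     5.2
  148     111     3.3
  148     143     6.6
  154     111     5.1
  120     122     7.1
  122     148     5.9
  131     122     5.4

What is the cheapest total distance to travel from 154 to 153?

11.5 m

Compare a few routes:
154 → 136 → 143 → 122 → 153: 2.3+1.7+2.1+7.1 = 13.2
154 → 136 → 111 → 131 → 153: 2.3+0.8+3.3+6.9 = 13.3
154 → 136 → 131 → 153: 2.3+2.3+6.9 = 11.5
Cheapest is 154 → 136 → 131 → 153 at 11.5 m.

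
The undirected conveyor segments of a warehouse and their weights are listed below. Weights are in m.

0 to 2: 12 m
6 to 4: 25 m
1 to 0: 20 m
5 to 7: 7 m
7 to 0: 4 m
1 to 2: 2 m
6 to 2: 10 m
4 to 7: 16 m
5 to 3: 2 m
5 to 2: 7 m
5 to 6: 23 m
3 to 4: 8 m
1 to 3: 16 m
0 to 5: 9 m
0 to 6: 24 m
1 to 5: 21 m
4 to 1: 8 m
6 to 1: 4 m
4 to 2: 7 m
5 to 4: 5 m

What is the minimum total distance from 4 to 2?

7 m

Running Dijkstra from 4:
4: 0
5: 5  (via 4)
2: 7  (via 4)
Shortest route: 4 → 2 = 7 m.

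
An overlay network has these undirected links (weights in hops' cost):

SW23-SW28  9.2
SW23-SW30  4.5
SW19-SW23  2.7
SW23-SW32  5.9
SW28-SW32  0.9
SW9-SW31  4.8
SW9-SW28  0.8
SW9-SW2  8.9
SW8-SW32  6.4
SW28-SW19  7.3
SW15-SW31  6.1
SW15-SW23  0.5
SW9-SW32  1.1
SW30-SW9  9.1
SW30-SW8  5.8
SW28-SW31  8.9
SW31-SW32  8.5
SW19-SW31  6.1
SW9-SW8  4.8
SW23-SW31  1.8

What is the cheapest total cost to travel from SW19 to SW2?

Compare a few routes:
SW19 → SW28 → SW9 → SW2: 7.3+0.8+8.9 = 17
SW19 → SW28 → SW32 → SW9 → SW2: 7.3+0.9+1.1+8.9 = 18.2
SW19 → SW23 → SW31 → SW9 → SW2: 2.7+1.8+4.8+8.9 = 18.2
Cheapest is SW19 → SW28 → SW9 → SW2 at 17 hops' cost.

17 hops' cost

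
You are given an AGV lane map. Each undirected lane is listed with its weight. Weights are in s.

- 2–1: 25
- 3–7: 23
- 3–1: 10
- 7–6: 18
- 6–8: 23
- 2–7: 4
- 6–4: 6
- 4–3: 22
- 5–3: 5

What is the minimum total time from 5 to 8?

56 s

Enumerating some paths:
5 - 3 - 7 - 6 - 8: 5+23+18+23 = 69
5 - 3 - 4 - 6 - 8: 5+22+6+23 = 56
The minimum is 56 s via 5 - 3 - 4 - 6 - 8.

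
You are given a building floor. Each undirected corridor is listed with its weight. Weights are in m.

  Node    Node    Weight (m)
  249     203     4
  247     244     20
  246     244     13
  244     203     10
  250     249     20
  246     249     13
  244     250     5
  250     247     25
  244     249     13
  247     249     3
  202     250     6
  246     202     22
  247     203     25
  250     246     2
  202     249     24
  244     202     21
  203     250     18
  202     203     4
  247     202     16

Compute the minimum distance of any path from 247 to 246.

Enumerating some paths:
247 - 249 - 244 - 250 - 246: 3+13+5+2 = 23
247 - 249 - 203 - 202 - 250 - 246: 3+4+4+6+2 = 19
247 - 249 - 246: 3+13 = 16
Cheapest is 247 - 249 - 246 at 16 m.

16 m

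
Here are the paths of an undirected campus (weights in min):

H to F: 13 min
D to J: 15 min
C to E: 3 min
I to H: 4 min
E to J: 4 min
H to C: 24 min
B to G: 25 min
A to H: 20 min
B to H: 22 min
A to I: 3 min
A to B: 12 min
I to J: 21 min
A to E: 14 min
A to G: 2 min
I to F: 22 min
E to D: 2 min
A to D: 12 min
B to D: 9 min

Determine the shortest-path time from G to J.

20 min

Candidate routes:
G - A - I - J: 2+3+21 = 26
G - A - E - J: 2+14+4 = 20
The minimum is 20 min via G - A - E - J.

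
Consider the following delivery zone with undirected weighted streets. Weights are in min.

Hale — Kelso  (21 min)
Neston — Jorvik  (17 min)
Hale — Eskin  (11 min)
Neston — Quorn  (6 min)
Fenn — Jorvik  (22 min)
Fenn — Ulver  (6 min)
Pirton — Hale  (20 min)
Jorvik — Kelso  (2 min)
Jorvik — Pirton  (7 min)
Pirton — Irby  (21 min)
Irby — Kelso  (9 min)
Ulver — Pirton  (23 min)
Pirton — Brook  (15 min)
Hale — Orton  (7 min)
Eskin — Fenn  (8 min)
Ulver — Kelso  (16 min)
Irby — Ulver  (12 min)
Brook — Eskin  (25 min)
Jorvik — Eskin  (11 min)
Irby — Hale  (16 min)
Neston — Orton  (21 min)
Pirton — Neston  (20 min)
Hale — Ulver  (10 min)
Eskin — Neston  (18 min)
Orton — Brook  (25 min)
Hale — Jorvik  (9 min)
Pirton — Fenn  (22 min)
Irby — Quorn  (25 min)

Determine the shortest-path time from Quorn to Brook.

Running Dijkstra from Quorn:
Quorn: 0
Neston: 6  (via Quorn)
Jorvik: 23  (via Neston)
Eskin: 24  (via Neston)
Irby: 25  (via Quorn)
Kelso: 25  (via Jorvik)
Pirton: 26  (via Neston)
Orton: 27  (via Neston)
Hale: 32  (via Jorvik)
Fenn: 32  (via Eskin)
Ulver: 37  (via Irby)
Brook: 41  (via Pirton)
Shortest route: Quorn → Neston → Pirton → Brook = 41 min.

41 min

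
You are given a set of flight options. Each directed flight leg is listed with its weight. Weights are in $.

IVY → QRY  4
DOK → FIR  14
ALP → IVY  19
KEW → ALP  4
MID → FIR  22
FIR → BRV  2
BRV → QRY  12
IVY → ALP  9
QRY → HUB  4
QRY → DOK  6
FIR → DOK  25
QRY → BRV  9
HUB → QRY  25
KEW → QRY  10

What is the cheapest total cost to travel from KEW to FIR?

Enumerating some paths:
KEW–ALP–IVY–QRY–DOK–FIR: 4+19+4+6+14 = 47
KEW–QRY–DOK–FIR: 10+6+14 = 30
Cheapest is KEW–QRY–DOK–FIR at $30.

$30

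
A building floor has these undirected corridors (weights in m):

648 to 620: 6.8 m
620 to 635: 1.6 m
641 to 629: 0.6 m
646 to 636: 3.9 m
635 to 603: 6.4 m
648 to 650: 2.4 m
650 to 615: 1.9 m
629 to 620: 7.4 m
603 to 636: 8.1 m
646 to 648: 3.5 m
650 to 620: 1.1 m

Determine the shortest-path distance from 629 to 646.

14.4 m

Shortest distances from 629:
629: 0
641: 0.6  (via 629)
620: 7.4  (via 629)
650: 8.5  (via 620)
635: 9  (via 620)
615: 10.4  (via 650)
648: 10.9  (via 650)
646: 14.4  (via 648)
Shortest route: 629 → 620 → 650 → 648 → 646 = 14.4 m.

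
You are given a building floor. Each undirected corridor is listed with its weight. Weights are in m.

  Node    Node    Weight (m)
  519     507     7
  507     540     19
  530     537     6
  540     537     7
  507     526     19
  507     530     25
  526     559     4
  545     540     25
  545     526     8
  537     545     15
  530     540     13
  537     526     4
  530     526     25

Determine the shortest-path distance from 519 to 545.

Shortest distances from 519:
519: 0
507: 7  (via 519)
540: 26  (via 507)
526: 26  (via 507)
537: 30  (via 526)
559: 30  (via 526)
530: 32  (via 507)
545: 34  (via 526)
Shortest route: 519 → 507 → 526 → 545 = 34 m.

34 m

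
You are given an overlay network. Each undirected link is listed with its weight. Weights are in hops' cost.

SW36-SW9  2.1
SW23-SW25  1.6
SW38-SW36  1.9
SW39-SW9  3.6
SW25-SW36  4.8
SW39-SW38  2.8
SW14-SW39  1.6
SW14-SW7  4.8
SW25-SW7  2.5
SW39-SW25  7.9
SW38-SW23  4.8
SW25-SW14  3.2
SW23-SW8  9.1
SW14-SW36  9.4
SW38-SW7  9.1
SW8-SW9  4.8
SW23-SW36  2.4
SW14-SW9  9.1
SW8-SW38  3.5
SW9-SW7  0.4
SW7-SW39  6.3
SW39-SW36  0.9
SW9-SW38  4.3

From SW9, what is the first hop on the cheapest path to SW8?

SW8

Enumerating some paths:
SW9 → SW36 → SW38 → SW8: 2.1+1.9+3.5 = 7.5
SW9 → SW8: 4.8 = 4.8
SW9 → SW38 → SW8: 4.3+3.5 = 7.8
Cheapest is SW9 → SW8 at 4.8 hops' cost.
So from SW9 the first move is to SW8.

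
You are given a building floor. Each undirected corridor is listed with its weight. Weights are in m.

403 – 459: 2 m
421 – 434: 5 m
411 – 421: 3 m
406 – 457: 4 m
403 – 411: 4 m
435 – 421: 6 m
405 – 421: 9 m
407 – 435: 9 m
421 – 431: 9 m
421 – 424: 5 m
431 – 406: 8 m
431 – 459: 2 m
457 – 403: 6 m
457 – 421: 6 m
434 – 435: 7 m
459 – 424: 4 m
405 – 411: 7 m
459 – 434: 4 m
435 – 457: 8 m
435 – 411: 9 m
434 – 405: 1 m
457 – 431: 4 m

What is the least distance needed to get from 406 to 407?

21 m

Settle nodes by increasing distance from 406:
406: 0
457: 4  (via 406)
431: 8  (via 406)
421: 10  (via 457)
459: 10  (via 431)
403: 10  (via 457)
435: 12  (via 457)
411: 13  (via 421)
434: 14  (via 459)
424: 14  (via 459)
405: 15  (via 434)
407: 21  (via 435)
Shortest route: 406 → 457 → 435 → 407 = 21 m.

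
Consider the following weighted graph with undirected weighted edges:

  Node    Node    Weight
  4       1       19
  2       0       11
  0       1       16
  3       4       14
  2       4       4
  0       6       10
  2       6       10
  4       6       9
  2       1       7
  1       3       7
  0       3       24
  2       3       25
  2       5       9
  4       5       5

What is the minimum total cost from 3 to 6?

23

Candidate routes:
3 → 1 → 2 → 6: 7+7+10 = 24
3 → 4 → 6: 14+9 = 23
3 → 1 → 2 → 4 → 6: 7+7+4+9 = 27
Cheapest is 3 → 4 → 6 at 23.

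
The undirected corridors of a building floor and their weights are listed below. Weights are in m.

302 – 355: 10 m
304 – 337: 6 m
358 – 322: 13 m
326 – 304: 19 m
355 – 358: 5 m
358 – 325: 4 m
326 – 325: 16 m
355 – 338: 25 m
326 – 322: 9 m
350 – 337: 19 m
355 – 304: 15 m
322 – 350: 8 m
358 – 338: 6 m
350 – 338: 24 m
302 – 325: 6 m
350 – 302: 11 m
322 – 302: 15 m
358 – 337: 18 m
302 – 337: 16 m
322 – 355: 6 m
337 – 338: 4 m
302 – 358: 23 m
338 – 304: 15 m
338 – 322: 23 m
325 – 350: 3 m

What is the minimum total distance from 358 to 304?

16 m

Running Dijkstra from 358:
358: 0
325: 4  (via 358)
355: 5  (via 358)
338: 6  (via 358)
350: 7  (via 325)
337: 10  (via 338)
302: 10  (via 325)
322: 11  (via 355)
304: 16  (via 337)
Shortest route: 358–338–337–304 = 16 m.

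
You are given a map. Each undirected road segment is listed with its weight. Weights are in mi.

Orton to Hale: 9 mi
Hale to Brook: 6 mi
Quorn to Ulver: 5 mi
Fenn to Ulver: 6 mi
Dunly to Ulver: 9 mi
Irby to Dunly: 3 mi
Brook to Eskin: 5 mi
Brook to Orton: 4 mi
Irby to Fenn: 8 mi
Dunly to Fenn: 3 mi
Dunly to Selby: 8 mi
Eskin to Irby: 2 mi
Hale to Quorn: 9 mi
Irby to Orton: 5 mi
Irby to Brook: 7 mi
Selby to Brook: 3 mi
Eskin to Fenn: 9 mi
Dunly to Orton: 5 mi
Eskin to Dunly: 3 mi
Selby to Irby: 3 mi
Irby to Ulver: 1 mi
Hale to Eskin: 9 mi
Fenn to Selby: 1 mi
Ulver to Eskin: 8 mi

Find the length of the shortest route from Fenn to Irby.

4 mi

Running Dijkstra from Fenn:
Fenn: 0
Selby: 1  (via Fenn)
Dunly: 3  (via Fenn)
Irby: 4  (via Selby)
Shortest route: Fenn–Selby–Irby = 4 mi.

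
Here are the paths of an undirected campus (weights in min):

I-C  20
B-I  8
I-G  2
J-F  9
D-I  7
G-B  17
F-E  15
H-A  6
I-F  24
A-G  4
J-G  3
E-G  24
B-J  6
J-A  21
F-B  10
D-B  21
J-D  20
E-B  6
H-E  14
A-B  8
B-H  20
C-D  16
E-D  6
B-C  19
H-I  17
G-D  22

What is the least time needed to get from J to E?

12 min

Running Dijkstra from J:
J: 0
G: 3  (via J)
I: 5  (via G)
B: 6  (via J)
A: 7  (via G)
F: 9  (via J)
D: 12  (via I)
E: 12  (via B)
Shortest route: J–B–E = 12 min.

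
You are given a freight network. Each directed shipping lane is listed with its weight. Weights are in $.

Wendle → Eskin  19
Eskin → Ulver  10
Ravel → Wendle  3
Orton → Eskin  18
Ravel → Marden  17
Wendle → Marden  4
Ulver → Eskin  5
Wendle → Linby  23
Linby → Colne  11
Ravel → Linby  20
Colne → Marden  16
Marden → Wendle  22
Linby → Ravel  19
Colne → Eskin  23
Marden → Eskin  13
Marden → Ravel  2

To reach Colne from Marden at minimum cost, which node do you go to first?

Enumerating some paths:
Marden - Ravel - Linby - Colne: 2+20+11 = 33
Marden - Ravel - Wendle - Linby - Colne: 2+3+23+11 = 39
Marden - Wendle - Linby - Colne: 22+23+11 = 56
Cheapest is Marden - Ravel - Linby - Colne at $33.
So from Marden the first move is to Ravel.

Ravel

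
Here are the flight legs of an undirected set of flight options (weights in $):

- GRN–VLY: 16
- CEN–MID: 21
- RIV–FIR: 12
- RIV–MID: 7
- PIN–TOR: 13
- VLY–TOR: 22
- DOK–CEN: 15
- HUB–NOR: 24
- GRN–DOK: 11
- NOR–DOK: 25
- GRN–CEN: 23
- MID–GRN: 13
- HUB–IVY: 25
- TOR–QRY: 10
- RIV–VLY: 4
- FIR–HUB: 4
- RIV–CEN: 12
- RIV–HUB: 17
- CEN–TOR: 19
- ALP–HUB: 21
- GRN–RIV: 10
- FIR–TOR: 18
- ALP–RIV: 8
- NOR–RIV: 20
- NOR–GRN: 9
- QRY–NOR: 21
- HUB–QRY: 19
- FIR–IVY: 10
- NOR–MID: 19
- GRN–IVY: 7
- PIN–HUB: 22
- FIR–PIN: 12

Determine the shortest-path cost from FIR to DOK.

$28

Shortest distances from FIR:
FIR: 0
HUB: 4  (via FIR)
IVY: 10  (via FIR)
PIN: 12  (via FIR)
RIV: 12  (via FIR)
VLY: 16  (via RIV)
GRN: 17  (via IVY)
TOR: 18  (via FIR)
MID: 19  (via RIV)
ALP: 20  (via RIV)
QRY: 23  (via HUB)
CEN: 24  (via RIV)
NOR: 26  (via GRN)
DOK: 28  (via GRN)
Shortest route: FIR–IVY–GRN–DOK = $28.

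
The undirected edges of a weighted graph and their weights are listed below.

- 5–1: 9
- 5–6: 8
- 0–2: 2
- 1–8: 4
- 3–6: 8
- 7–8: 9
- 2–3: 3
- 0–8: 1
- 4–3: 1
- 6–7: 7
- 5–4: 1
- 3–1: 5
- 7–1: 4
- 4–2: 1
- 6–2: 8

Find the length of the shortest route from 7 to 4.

Running Dijkstra from 7:
7: 0
1: 4  (via 7)
6: 7  (via 7)
8: 8  (via 1)
0: 9  (via 8)
3: 9  (via 1)
4: 10  (via 3)
Shortest route: 7–1–3–4 = 10.

10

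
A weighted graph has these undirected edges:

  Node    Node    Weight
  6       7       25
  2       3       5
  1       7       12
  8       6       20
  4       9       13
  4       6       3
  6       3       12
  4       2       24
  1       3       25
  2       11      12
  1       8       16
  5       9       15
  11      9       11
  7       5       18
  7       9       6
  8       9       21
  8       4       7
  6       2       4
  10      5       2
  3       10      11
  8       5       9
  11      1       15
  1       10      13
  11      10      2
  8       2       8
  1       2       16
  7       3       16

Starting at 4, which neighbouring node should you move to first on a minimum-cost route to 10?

8

Enumerating some paths:
4 - 6 - 2 - 11 - 10: 3+4+12+2 = 21
4 - 6 - 2 - 3 - 10: 3+4+5+11 = 23
4 - 8 - 5 - 10: 7+9+2 = 18
Cheapest is 4 - 8 - 5 - 10 at 18.
So from 4 the first move is to 8.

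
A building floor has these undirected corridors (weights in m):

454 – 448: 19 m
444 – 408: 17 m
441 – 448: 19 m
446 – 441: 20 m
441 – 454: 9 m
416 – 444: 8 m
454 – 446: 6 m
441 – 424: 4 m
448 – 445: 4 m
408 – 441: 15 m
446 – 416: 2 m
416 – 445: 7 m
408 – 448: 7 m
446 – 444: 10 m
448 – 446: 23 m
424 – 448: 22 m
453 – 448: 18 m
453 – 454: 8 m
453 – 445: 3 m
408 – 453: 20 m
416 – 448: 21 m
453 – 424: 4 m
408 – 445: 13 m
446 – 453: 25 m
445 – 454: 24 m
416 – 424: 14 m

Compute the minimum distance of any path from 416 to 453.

Shortest distances from 416:
416: 0
446: 2  (via 416)
445: 7  (via 416)
454: 8  (via 446)
444: 8  (via 416)
453: 10  (via 445)
Shortest route: 416 → 445 → 453 = 10 m.

10 m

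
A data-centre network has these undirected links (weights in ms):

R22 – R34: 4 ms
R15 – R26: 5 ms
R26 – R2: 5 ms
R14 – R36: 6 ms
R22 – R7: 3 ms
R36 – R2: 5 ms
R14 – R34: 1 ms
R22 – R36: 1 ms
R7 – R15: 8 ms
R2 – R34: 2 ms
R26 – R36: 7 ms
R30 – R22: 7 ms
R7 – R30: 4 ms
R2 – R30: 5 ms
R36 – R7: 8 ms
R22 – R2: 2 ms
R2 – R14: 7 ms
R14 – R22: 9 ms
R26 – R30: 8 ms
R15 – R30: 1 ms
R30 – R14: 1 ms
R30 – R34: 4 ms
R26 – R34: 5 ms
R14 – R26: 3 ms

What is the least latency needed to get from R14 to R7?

5 ms

Running Dijkstra from R14:
R14: 0
R34: 1  (via R14)
R30: 1  (via R14)
R15: 2  (via R30)
R26: 3  (via R14)
R2: 3  (via R34)
R7: 5  (via R30)
Shortest route: R14 → R30 → R7 = 5 ms.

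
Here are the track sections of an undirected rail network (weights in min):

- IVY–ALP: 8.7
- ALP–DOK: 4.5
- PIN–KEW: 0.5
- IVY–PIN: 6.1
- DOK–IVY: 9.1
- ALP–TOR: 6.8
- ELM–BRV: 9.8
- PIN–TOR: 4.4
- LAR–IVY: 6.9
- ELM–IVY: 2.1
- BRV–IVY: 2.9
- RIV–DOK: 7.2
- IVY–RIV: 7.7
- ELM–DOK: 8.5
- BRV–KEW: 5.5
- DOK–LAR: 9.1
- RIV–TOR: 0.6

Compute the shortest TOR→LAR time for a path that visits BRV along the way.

Shortest TOR→BRV: TOR → PIN → KEW → BRV = 10.4
Best BRV to LAR: BRV → IVY → LAR costing 9.8
Total via BRV: 10.4 + 9.8 = 20.2 min.

20.2 min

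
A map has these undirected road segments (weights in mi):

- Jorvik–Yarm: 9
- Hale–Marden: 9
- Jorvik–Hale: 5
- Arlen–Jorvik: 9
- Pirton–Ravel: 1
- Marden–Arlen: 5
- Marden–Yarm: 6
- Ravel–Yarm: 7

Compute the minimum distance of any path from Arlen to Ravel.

18 mi

Settle nodes by increasing distance from Arlen:
Arlen: 0
Marden: 5  (via Arlen)
Jorvik: 9  (via Arlen)
Yarm: 11  (via Marden)
Hale: 14  (via Marden)
Ravel: 18  (via Yarm)
Shortest route: Arlen–Marden–Yarm–Ravel = 18 mi.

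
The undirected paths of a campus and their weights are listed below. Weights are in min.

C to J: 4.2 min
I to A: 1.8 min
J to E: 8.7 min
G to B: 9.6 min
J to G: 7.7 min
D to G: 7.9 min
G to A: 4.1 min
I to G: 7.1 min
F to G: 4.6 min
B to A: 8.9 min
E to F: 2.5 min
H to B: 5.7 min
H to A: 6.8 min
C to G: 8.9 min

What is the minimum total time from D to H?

Enumerating some paths:
D → G → A → H: 7.9+4.1+6.8 = 18.8
D → G → A → B → H: 7.9+4.1+8.9+5.7 = 26.6
D → G → I → A → H: 7.9+7.1+1.8+6.8 = 23.6
D → G → B → H: 7.9+9.6+5.7 = 23.2
Cheapest is D → G → A → H at 18.8 min.

18.8 min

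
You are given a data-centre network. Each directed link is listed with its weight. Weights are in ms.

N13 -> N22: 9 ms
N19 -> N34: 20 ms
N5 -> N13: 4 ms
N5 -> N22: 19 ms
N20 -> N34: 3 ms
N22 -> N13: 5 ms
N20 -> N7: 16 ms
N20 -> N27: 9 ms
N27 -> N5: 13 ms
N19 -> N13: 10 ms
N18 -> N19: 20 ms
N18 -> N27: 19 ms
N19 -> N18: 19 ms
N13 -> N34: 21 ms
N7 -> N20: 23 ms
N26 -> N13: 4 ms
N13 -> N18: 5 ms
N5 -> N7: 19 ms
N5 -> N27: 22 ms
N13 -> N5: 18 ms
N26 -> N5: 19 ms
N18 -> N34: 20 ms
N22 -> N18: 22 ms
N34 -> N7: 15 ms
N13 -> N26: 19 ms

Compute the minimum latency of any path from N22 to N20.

Settle nodes by increasing distance from N22:
N22: 0
N13: 5  (via N22)
N18: 10  (via N13)
N5: 23  (via N13)
N26: 24  (via N13)
N34: 26  (via N13)
N27: 29  (via N18)
N19: 30  (via N18)
N7: 41  (via N34)
N20: 64  (via N7)
Shortest route: N22 → N13 → N34 → N7 → N20 = 64 ms.

64 ms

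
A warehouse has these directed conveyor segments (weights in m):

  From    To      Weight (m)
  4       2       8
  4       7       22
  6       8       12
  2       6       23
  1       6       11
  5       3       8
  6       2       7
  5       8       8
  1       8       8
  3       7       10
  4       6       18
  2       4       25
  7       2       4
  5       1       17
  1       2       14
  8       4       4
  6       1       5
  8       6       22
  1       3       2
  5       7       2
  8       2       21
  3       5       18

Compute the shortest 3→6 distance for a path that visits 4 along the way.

Best 3 to 4: 3–5–8–4 costing 30
Best 4 to 6: 4–6 costing 18
Total via 4: 30 + 18 = 48 m.

48 m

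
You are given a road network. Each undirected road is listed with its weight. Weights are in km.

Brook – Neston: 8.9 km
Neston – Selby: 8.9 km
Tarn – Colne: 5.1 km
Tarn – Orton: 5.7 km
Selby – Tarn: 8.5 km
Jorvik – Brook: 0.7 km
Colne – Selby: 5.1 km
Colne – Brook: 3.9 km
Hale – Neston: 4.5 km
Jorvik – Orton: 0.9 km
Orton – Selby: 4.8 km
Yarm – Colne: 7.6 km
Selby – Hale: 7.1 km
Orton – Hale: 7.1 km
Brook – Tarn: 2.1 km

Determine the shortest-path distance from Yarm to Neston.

Compare a few routes:
Yarm → Colne → Selby → Neston: 7.6+5.1+8.9 = 21.6
Yarm → Colne → Brook → Neston: 7.6+3.9+8.9 = 20.4
Yarm → Colne → Tarn → Brook → Neston: 7.6+5.1+2.1+8.9 = 23.7
Cheapest is Yarm → Colne → Brook → Neston at 20.4 km.

20.4 km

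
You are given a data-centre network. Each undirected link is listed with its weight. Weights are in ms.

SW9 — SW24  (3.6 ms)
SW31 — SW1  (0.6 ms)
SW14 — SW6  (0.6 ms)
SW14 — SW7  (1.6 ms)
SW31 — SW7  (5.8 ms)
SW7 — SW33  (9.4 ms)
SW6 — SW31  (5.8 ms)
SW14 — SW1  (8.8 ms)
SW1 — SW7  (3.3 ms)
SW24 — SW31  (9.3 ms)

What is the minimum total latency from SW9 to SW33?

Running Dijkstra from SW9:
SW9: 0
SW24: 3.6  (via SW9)
SW31: 12.9  (via SW24)
SW1: 13.5  (via SW31)
SW7: 16.8  (via SW1)
SW14: 18.4  (via SW7)
SW6: 18.7  (via SW31)
SW33: 26.2  (via SW7)
Shortest route: SW9–SW24–SW31–SW1–SW7–SW33 = 26.2 ms.

26.2 ms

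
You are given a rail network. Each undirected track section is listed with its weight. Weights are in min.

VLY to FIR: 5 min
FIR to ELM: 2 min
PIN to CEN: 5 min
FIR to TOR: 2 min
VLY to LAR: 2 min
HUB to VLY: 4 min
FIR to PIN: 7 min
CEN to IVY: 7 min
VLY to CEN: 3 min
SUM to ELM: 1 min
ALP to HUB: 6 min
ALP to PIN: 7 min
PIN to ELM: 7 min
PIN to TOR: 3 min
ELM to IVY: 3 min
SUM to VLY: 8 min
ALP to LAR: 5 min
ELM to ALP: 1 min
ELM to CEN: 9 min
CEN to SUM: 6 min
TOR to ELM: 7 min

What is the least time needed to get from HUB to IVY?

10 min

Compare a few routes:
HUB → VLY → FIR → ELM → IVY: 4+5+2+3 = 14
HUB → ALP → ELM → IVY: 6+1+3 = 10
The minimum is 10 min via HUB → ALP → ELM → IVY.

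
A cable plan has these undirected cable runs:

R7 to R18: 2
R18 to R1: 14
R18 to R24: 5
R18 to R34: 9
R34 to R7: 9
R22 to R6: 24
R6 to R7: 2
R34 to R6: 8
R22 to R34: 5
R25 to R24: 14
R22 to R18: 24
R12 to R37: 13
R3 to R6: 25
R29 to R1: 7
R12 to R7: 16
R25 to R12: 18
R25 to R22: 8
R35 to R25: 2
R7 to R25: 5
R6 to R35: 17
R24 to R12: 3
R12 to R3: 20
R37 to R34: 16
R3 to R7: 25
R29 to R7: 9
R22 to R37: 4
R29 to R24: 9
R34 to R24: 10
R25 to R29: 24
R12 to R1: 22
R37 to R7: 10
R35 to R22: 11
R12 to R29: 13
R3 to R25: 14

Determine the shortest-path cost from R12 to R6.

Enumerating some paths:
R12–R24–R18–R7–R6: 3+5+2+2 = 12
R12–R7–R6: 16+2 = 18
Cheapest is R12–R24–R18–R7–R6 at 12.

12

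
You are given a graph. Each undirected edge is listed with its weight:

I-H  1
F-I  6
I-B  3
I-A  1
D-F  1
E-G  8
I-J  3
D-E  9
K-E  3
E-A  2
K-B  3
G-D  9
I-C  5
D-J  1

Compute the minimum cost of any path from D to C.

Settle nodes by increasing distance from D:
D: 0
F: 1  (via D)
J: 1  (via D)
I: 4  (via J)
A: 5  (via I)
H: 5  (via I)
B: 7  (via I)
E: 7  (via A)
C: 9  (via I)
Shortest route: D–J–I–C = 9.

9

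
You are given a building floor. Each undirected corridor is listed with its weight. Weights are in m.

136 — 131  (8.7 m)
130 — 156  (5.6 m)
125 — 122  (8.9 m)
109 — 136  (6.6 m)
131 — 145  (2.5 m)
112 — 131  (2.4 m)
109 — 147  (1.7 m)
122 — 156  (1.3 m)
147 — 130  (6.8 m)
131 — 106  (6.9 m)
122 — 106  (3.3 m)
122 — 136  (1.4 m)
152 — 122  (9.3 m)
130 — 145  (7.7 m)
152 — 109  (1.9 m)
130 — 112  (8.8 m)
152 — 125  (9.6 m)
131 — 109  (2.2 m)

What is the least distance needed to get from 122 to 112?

12.5 m

Shortest distances from 122:
122: 0
156: 1.3  (via 122)
136: 1.4  (via 122)
106: 3.3  (via 122)
130: 6.9  (via 156)
109: 8  (via 136)
125: 8.9  (via 122)
152: 9.3  (via 122)
147: 9.7  (via 109)
131: 10.1  (via 136)
112: 12.5  (via 131)
Shortest route: 122 → 136 → 131 → 112 = 12.5 m.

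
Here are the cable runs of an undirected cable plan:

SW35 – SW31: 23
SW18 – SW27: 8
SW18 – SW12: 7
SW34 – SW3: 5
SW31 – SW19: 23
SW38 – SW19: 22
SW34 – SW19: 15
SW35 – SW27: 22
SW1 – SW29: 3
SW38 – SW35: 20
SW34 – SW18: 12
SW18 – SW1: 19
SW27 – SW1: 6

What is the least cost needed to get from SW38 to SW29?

51

Running Dijkstra from SW38:
SW38: 0
SW35: 20  (via SW38)
SW19: 22  (via SW38)
SW34: 37  (via SW19)
SW27: 42  (via SW35)
SW3: 42  (via SW34)
SW31: 43  (via SW35)
SW1: 48  (via SW27)
SW18: 49  (via SW34)
SW29: 51  (via SW1)
Shortest route: SW38–SW35–SW27–SW1–SW29 = 51.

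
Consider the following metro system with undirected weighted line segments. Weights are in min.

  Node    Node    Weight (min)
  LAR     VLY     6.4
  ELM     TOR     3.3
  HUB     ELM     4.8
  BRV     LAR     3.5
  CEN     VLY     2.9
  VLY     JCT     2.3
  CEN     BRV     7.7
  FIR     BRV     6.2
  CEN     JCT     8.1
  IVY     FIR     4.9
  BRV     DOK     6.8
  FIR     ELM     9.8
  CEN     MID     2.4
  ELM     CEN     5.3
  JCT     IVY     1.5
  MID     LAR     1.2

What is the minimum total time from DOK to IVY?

Settle nodes by increasing distance from DOK:
DOK: 0
BRV: 6.8  (via DOK)
LAR: 10.3  (via BRV)
MID: 11.5  (via LAR)
FIR: 13  (via BRV)
CEN: 13.9  (via MID)
VLY: 16.7  (via LAR)
IVY: 17.9  (via FIR)
Shortest route: DOK–BRV–FIR–IVY = 17.9 min.

17.9 min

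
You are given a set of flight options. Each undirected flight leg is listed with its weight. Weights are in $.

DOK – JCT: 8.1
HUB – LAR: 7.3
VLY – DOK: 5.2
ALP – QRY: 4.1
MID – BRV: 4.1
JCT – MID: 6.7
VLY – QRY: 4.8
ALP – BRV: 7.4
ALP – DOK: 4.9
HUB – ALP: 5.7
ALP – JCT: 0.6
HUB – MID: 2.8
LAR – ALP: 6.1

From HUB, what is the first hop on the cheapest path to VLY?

Enumerating some paths:
HUB - ALP - DOK - VLY: 5.7+4.9+5.2 = 15.8
HUB - ALP - QRY - VLY: 5.7+4.1+4.8 = 14.6
The minimum is $14.6 via HUB - ALP - QRY - VLY.
So from HUB the first move is to ALP.

ALP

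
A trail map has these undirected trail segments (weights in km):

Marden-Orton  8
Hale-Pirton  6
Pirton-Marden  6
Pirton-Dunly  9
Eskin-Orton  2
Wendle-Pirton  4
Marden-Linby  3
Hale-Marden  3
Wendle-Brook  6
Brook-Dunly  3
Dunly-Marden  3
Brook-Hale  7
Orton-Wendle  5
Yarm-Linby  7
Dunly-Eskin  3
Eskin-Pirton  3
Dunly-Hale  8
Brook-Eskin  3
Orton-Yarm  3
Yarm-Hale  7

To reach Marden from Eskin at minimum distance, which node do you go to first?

Compare a few routes:
Eskin–Pirton–Marden: 3+6 = 9
Eskin–Dunly–Marden: 3+3 = 6
Eskin–Brook–Dunly–Marden: 3+3+3 = 9
Cheapest is Eskin–Dunly–Marden at 6 km.
So from Eskin the first move is to Dunly.

Dunly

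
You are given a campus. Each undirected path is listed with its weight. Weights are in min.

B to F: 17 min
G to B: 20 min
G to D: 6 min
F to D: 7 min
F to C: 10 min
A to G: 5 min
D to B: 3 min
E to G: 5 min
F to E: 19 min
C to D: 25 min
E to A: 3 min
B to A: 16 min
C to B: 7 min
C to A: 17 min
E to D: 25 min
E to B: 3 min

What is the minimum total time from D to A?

9 min

Settle nodes by increasing distance from D:
D: 0
B: 3  (via D)
E: 6  (via B)
G: 6  (via D)
F: 7  (via D)
A: 9  (via E)
Shortest route: D–B–E–A = 9 min.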